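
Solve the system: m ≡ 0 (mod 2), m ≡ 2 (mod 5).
M = 2 × 5 = 10. M₁ = 5, y₁ ≡ 1 (mod 2). M₂ = 2, y₂ ≡ 3 (mod 5). m = 0×5×1 + 2×2×3 ≡ 2 (mod 10)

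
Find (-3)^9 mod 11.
By repeated squaring mod 11: (-3)^{1}≡8, (-3)^{2}≡9, (-3)^{4}≡4, (-3)^{8}≡5. Then (-3)^{9} = (-3)^{8+1} ≡ 5 × 8 ≡ 7 mod 11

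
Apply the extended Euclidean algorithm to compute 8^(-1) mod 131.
Extended GCD: 8(-49) + 131(3) = 1. So 8^(-1) ≡ -49 ≡ 82 mod 131. Verify: 8 × 82 = 656 ≡ 1 mod 131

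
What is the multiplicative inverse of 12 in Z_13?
Since 13 is prime, by Fermat 12^(-1) ≡ 12^{11} ≡ 12 (mod 13). Verify: 12 × 12 = 144 ≡ 1 (mod 13)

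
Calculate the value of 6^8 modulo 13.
By repeated squaring mod 13: 6^{1}≡6, 6^{2}≡10, 6^{4}≡9, 6^{8}≡3. So 6^{8} ≡ 3 mod 13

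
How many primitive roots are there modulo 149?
Number of primitive roots mod 149 = φ(p-1) = φ(148) = 72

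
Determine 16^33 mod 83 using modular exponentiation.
By repeated squaring mod 83: 16^{1}≡16, 16^{2}≡7, 16^{4}≡49, 16^{8}≡77, 16^{16}≡36, 16^{32}≡51. Then 16^{33} = 16^{32+1} ≡ 51 × 16 ≡ 69 mod 83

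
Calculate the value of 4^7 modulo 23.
By repeated squaring (mod 23): 4^{1}≡4, 4^{2}≡16, 4^{4}≡3. Then 4^{7} = 4^{4+2+1} ≡ 3 × 16 × 4 ≡ 8 (mod 23)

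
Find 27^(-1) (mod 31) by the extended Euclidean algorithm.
Extended GCD: 27(-8) + 31(7) = 1. So 27^(-1) ≡ -8 ≡ 23 (mod 31). Verify: 27 × 23 = 621 ≡ 1 (mod 31)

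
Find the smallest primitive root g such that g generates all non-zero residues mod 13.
g = 2. For each prime q|12: 2^{6}≡12, 2^{4}≡3, none ≡ 1, so ord_13(2) = 12 and 2 is a primitive root.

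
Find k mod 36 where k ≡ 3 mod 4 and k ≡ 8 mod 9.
M = 4 × 9 = 36. M₁ = 9, y₁ ≡ 1 mod 4. M₂ = 4, y₂ ≡ 7 mod 9. k = 3×9×1 + 8×4×7 ≡ 35 mod 36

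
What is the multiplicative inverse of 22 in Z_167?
Since 167 is prime, by Fermat 22^(-1) ≡ 22^{165} ≡ 38 mod 167. Verify: 22 × 38 = 836 ≡ 1 mod 167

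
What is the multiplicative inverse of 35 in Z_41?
Since 41 is prime, by Fermat 35^(-1) ≡ 35^{39} ≡ 34 mod 41. Verify: 35 × 34 = 1190 ≡ 1 mod 41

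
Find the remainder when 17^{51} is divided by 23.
By Fermat: 17^{22} ≡ 1 mod 23. 51 = 2×22 + 7. So 17^{51} ≡ 17^{7} ≡ 20 mod 23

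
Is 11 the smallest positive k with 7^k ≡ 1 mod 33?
Powers of 7 mod 33: 7^1≡7, 7^2≡16, 7^3≡13, 7^4≡25, 7^5≡10, 7^6≡4, 7^7≡28, 7^8≡31, 7^9≡19, 7^10≡1. Already 7^10≡1, so the order is 10 < 11. No, the actual order is 10.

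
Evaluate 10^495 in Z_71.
Using Fermat: 10^{70} ≡ 1 mod 71. 495 ≡ 5 mod 70. So 10^{495} ≡ 10^{5} ≡ 32 mod 71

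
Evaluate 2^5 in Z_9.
By repeated squaring (mod 9): 2^{1}≡2, 2^{2}≡4, 2^{4}≡7. Then 2^{5} = 2^{4+1} ≡ 7 × 2 ≡ 5 (mod 9)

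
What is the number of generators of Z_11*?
A prime p has φ(p-1) primitive roots; here φ(10) = 4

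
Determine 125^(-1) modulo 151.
Since 151 is prime, by Fermat 125^(-1) ≡ 125^{149} ≡ 29 mod 151. Verify: 125 × 29 = 3625 ≡ 1 mod 151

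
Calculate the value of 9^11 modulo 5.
Using Fermat: 9^{4} ≡ 1 (mod 5). 11 ≡ 3 (mod 4). So 9^{11} ≡ 9^{3} ≡ 4 (mod 5)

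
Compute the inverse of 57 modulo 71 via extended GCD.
Extended GCD: 57(5) + 71(-4) = 1. So 57^(-1) ≡ 5 (mod 71). Verify: 57 × 5 = 285 ≡ 1 (mod 71)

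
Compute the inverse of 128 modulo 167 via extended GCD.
Extended GCD: 128(-30) + 167(23) = 1. So 128^(-1) ≡ -30 ≡ 137 mod 167. Verify: 128 × 137 = 17536 ≡ 1 mod 167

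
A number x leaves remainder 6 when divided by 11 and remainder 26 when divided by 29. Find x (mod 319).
M = 11 × 29 = 319. M₁ = 29, y₁ ≡ 8 (mod 11). M₂ = 11, y₂ ≡ 8 (mod 29). x = 6×29×8 + 26×11×8 ≡ 171 (mod 319)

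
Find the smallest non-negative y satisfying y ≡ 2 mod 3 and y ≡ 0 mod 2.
M = 3 × 2 = 6. M₁ = 2, y₁ ≡ 2 mod 3. M₂ = 3, y₂ ≡ 1 mod 2. y = 2×2×2 + 0×3×1 ≡ 2 mod 6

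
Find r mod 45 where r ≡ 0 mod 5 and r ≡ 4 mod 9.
M = 5 × 9 = 45. M₁ = 9, y₁ ≡ 4 mod 5. M₂ = 5, y₂ ≡ 2 mod 9. r = 0×9×4 + 4×5×2 ≡ 40 mod 45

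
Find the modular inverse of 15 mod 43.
Since 43 is prime, by Fermat 15^(-1) ≡ 15^{41} ≡ 23 (mod 43). Verify: 15 × 23 = 345 ≡ 1 (mod 43)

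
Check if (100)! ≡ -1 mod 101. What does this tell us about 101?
(100)! mod 101 = 100. Since this equals -1 mod 101, Wilson confirms 101 is prime.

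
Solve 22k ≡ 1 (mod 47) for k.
Since 47 is prime, by Fermat 22^(-1) ≡ 22^{45} ≡ 15 (mod 47). Verify: 22 × 15 = 330 ≡ 1 (mod 47)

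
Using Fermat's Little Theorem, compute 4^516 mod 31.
By Fermat: 4^{30} ≡ 1 mod 31. 516 ≡ 6 mod 30. So 4^{516} ≡ 4^{6} ≡ 4 mod 31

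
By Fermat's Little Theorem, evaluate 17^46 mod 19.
By Fermat: 17^{18} ≡ 1 mod 19. 46 = 2×18 + 10. So 17^{46} ≡ 17^{10} ≡ 17 mod 19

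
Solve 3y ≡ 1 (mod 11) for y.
Since 11 is prime, by Fermat 3^(-1) ≡ 3^{9} ≡ 4 (mod 11). Verify: 3 × 4 = 12 ≡ 1 (mod 11)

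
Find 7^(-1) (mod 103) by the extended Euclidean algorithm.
Extended GCD: 7(-44) + 103(3) = 1. So 7^(-1) ≡ -44 ≡ 59 (mod 103). Verify: 7 × 59 = 413 ≡ 1 (mod 103)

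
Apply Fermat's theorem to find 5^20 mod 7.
By Fermat: 5^{6} ≡ 1 mod 7. 20 = 3×6 + 2. So 5^{20} ≡ 5^{2} ≡ 4 mod 7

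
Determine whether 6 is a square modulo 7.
By Euler's criterion: 6^{3} ≡ 6 mod 7. Since this equals -1 (≡ 6), 6 is not a QR.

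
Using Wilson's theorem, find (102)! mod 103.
By Wilson's theorem, (102)! ≡ -1 ≡ 102 mod 103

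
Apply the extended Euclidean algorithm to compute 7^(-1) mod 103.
Extended GCD: 7(-44) + 103(3) = 1. So 7^(-1) ≡ -44 ≡ 59 (mod 103). Verify: 7 × 59 = 413 ≡ 1 (mod 103)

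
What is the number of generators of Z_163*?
A prime p has φ(p-1) primitive roots; here φ(162) = 54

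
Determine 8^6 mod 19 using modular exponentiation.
By repeated squaring (mod 19): 8^{1}≡8, 8^{2}≡7, 8^{4}≡11. Then 8^{6} = 8^{4+2} ≡ 11 × 7 ≡ 1 (mod 19)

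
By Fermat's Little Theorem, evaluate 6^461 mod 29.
By Fermat: 6^{28} ≡ 1 (mod 29). 461 ≡ 13 (mod 28). So 6^{461} ≡ 6^{13} ≡ 5 (mod 29)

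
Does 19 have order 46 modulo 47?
ord_47(19) divides 46. For each prime q|46: 19^{23}≡46, 19^{2}≡32, none ≡ 1. So 19 has order 46 and is a primitive root mod 47.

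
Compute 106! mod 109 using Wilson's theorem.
(108)! = (106)! × (107) × (108) ≡ -1 mod 109. So (106)! ≡ -1 × [(108)(107)]^(-1) ≡ 54 mod 109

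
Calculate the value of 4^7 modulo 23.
By repeated squaring (mod 23): 4^{1}≡4, 4^{2}≡16, 4^{4}≡3. Then 4^{7} = 4^{4+2+1} ≡ 3 × 16 × 4 ≡ 8 (mod 23)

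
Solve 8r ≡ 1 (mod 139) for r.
Since 139 is prime, by Fermat 8^(-1) ≡ 8^{137} ≡ 87 (mod 139). Verify: 8 × 87 = 696 ≡ 1 (mod 139)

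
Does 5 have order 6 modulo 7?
ord_7(5) divides 6. For each prime q|6: 5^{3}≡6, 5^{2}≡4, none ≡ 1. So 5 has order 6 and is a primitive root mod 7.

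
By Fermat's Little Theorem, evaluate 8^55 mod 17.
By Fermat: 8^{16} ≡ 1 mod 17. 55 = 3×16 + 7. So 8^{55} ≡ 8^{7} ≡ 15 mod 17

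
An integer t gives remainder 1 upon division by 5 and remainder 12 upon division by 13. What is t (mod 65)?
M = 5 × 13 = 65. M₁ = 13, y₁ ≡ 2 (mod 5). M₂ = 5, y₂ ≡ 8 (mod 13). t = 1×13×2 + 12×5×8 ≡ 51 (mod 65)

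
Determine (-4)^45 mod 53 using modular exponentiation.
By repeated squaring mod 53: (-4)^{1}≡49, (-4)^{2}≡16, (-4)^{4}≡44, (-4)^{8}≡28, (-4)^{16}≡42, (-4)^{32}≡15. Then (-4)^{45} = (-4)^{32+8+4+1} ≡ 15 × 28 × 44 × 49 ≡ 15 mod 53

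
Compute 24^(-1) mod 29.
Since 29 is prime, by Fermat 24^(-1) ≡ 24^{27} ≡ 23 mod 29. Verify: 24 × 23 = 552 ≡ 1 mod 29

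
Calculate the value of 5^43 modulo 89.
By repeated squaring (mod 89): 5^{1}≡5, 5^{2}≡25, 5^{4}≡2, 5^{8}≡4, 5^{16}≡16, 5^{32}≡78. Then 5^{43} = 5^{32+8+2+1} ≡ 78 × 4 × 25 × 5 ≡ 18 (mod 89)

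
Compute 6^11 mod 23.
By repeated squaring (mod 23): 6^{1}≡6, 6^{2}≡13, 6^{4}≡8, 6^{8}≡18. Then 6^{11} = 6^{8+2+1} ≡ 18 × 13 × 6 ≡ 1 (mod 23)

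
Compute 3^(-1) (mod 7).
Since 7 is prime, by Fermat 3^(-1) ≡ 3^{5} ≡ 5 (mod 7). Verify: 3 × 5 = 15 ≡ 1 (mod 7)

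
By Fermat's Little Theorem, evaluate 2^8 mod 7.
By Fermat: 2^{6} ≡ 1 (mod 7). So 2^{8} = 2^{6} · 2^{2} ≡ 2^{2} ≡ 4 (mod 7)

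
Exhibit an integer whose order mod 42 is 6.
5 has order 6 mod 42 since 5^{6} ≡ 1 mod 42 and no smaller power works.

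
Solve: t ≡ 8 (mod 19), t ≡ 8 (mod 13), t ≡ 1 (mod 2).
M = 19 × 13 × 2 = 494. M₁ = 26, y₁ ≡ 11 (mod 19). M₂ = 38, y₂ ≡ 12 (mod 13). M₃ = 247, y₃ ≡ 1 (mod 2). t = 8×26×11 + 8×38×12 + 1×247×1 ≡ 255 (mod 494)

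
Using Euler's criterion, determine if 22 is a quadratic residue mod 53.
By Euler's criterion: 22^{26} ≡ 52 mod 53. Since this equals -1 (≡ 52), 22 is not a QR.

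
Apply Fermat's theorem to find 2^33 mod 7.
By Fermat: 2^{6} ≡ 1 mod 7. 33 = 5×6 + 3. So 2^{33} ≡ 2^{3} ≡ 1 mod 7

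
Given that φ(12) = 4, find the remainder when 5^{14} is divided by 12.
By Euler: 5^{4} ≡ 1 mod 12 since gcd(5, 12) = 1. 14 = 3×4 + 2. So 5^{14} ≡ 5^{2} ≡ 1 mod 12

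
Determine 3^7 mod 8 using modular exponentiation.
By repeated squaring mod 8: 3^{1}≡3, 3^{2}≡1, 3^{4}≡1. Then 3^{7} = 3^{4+2+1} ≡ 1 × 1 × 3 ≡ 3 mod 8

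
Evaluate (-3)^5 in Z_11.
By repeated squaring (mod 11): (-3)^{1}≡8, (-3)^{2}≡9, (-3)^{4}≡4. Then (-3)^{5} = (-3)^{4+1} ≡ 4 × 8 ≡ 10 (mod 11)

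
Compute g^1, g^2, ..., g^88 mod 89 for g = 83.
83^1, 83^2, ..., 83^{88} mod 89: [83, 36, 51, 50, 56, 20, 58, 8, 41, 21, 52, 44, 3, 71, 19, 64, 61, 79, 60, 85, 24, 34, 63, 67, 43, 9, 35, 57, 14, 5, 59, 2, 77, 72, 13, 11, 23, 40, 27, 16, 82, 42, 15, 88, 6, 53, 38, 39, 33, 69, 31, 81, 48, 68, 37, 45, 86, 18, 70, 25, 28, 10, 29, 4, 65, 55, 26, 22, 46, 80, 54, 32, 75, 84, 30, 87, 12, 17, 76, 78, 66, 49, 62, 73, 7, 47, 74, 1]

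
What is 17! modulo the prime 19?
(18)! = (17)! × (18) ≡ -1 (mod 19). So (17)! ≡ -1 × (18)^(-1) ≡ (-1)×(-1) = 1 (mod 19)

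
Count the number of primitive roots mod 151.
There are φ(151-1) = φ(150) = 40 primitive roots modulo 151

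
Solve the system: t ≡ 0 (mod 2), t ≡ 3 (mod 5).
M = 2 × 5 = 10. M₁ = 5, y₁ ≡ 1 (mod 2). M₂ = 2, y₂ ≡ 3 (mod 5). t = 0×5×1 + 3×2×3 ≡ 8 (mod 10)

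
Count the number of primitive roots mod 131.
Number of primitive roots mod 131 = φ(p-1) = φ(130) = 48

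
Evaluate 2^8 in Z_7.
Using Fermat: 2^{6} ≡ 1 (mod 7). 8 ≡ 2 (mod 6). So 2^{8} ≡ 2^{2} ≡ 4 (mod 7)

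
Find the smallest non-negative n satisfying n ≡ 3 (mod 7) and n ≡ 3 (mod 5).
M = 7 × 5 = 35. M₁ = 5, y₁ ≡ 3 (mod 7). M₂ = 7, y₂ ≡ 3 (mod 5). n = 3×5×3 + 3×7×3 ≡ 3 (mod 35)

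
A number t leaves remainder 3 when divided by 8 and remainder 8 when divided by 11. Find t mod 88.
M = 8 × 11 = 88. M₁ = 11, y₁ ≡ 3 mod 8. M₂ = 8, y₂ ≡ 7 mod 11. t = 3×11×3 + 8×8×7 ≡ 19 mod 88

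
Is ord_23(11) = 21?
Powers of 11 mod 23: 11^1≡11, 11^2≡6, 11^3≡20, 11^4≡13, 11^5≡5, 11^6≡9, 11^7≡7, 11^8≡8, 11^9≡19, 11^10≡2, 11^11≡22, 11^12≡12, 11^13≡17, 11^14≡3, 11^15≡10, 11^16≡18, 11^17≡14, 11^18≡16, 11^19≡15, 11^20≡4, 11^21≡21, 11^22≡1. 11^21≡21≢1, so ord ≠ 21. No, the actual order is 22.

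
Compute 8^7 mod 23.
By repeated squaring (mod 23): 8^{1}≡8, 8^{2}≡18, 8^{4}≡2. Then 8^{7} = 8^{4+2+1} ≡ 2 × 18 × 8 ≡ 12 (mod 23)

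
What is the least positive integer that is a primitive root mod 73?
g = 5. For each prime q|72: 5^{36}≡72, 5^{24}≡8, none ≡ 1, so ord_73(5) = 72 and 5 is a primitive root.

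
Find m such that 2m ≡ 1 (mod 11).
Since 11 is prime, by Fermat 2^(-1) ≡ 2^{9} ≡ 6 (mod 11). Verify: 2 × 6 = 12 ≡ 1 (mod 11)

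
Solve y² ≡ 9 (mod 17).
The square roots of 9 mod 17 are 14 and 3. Verify: 14² = 196 ≡ 9 (mod 17)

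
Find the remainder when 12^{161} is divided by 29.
By Fermat: 12^{28} ≡ 1 (mod 29). 161 = 5×28 + 21. So 12^{161} ≡ 12^{21} ≡ 12 (mod 29)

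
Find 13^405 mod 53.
Using Fermat: 13^{52} ≡ 1 mod 53. 405 ≡ 41 mod 52. So 13^{405} ≡ 13^{41} ≡ 10 mod 53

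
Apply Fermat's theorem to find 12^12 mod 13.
By Fermat's Little Theorem, 12^{12} ≡ 1 mod 13 since 13 is prime and gcd(12, 13) = 1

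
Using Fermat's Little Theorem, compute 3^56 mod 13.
By Fermat: 3^{12} ≡ 1 mod 13. 56 = 4×12 + 8. So 3^{56} ≡ 3^{8} ≡ 9 mod 13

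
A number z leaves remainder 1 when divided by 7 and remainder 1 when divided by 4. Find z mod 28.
M = 7 × 4 = 28. M₁ = 4, y₁ ≡ 2 mod 7. M₂ = 7, y₂ ≡ 3 mod 4. z = 1×4×2 + 1×7×3 ≡ 1 mod 28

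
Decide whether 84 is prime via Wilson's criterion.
(83)! mod 84 = 0. Since 0 ≢ -1 (mod 84), 84 is not prime.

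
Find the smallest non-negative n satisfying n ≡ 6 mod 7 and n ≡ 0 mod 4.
M = 7 × 4 = 28. M₁ = 4, y₁ ≡ 2 mod 7. M₂ = 7, y₂ ≡ 3 mod 4. n = 6×4×2 + 0×7×3 ≡ 20 mod 28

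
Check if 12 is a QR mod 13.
By Euler's criterion: 12^{6} ≡ 1 (mod 13). Since this equals 1, 12 is a QR.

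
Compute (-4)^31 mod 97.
By repeated squaring (mod 97): (-4)^{1}≡93, (-4)^{2}≡16, (-4)^{4}≡62, (-4)^{8}≡61, (-4)^{16}≡35. Then (-4)^{31} = (-4)^{16+8+4+2+1} ≡ 35 × 61 × 62 × 16 × 93 ≡ 9 (mod 97)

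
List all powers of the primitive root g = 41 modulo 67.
41^1, 41^2, ..., 41^{66} mod 67: [41, 6, 45, 36, 2, 15, 12, 23, 5, 4, 30, 24, 46, 10, 8, 60, 48, 25, 20, 16, 53, 29, 50, 40, 32, 39, 58, 33, 13, 64, 11, 49, 66, 26, 61, 22, 31, 65, 52, 55, 44, 62, 63, 37, 43, 21, 57, 59, 7, 19, 42, 47, 51, 14, 38, 17, 27, 35, 28, 9, 34, 54, 3, 56, 18, 1]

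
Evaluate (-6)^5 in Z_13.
By repeated squaring (mod 13): (-6)^{1}≡7, (-6)^{2}≡10, (-6)^{4}≡9. Then (-6)^{5} = (-6)^{4+1} ≡ 9 × 7 ≡ 11 (mod 13)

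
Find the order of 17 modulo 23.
Powers of 17 mod 23: 17^1≡17, 17^2≡13, 17^3≡14, 17^4≡8, 17^5≡21, 17^6≡12, 17^7≡20, 17^8≡18, 17^9≡7, 17^10≡4, 17^11≡22, 17^12≡6, 17^13≡10, 17^14≡9, 17^15≡15, 17^16≡2, 17^17≡11, 17^18≡3, 17^19≡5, 17^20≡16, 17^21≡19, 17^22≡1. So the order of 17 is 22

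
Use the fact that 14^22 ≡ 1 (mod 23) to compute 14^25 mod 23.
By Fermat: 14^{22} ≡ 1 (mod 23). So 14^{25} = 14^{22} · 14^{3} ≡ 14^{3} ≡ 7 (mod 23)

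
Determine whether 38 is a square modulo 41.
By Euler's criterion: 38^{20} ≡ 40 mod 41. Since this equals -1 (≡ 40), 38 is not a QR.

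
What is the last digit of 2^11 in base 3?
Using Fermat: 2^{2} ≡ 1 mod 3. 11 ≡ 1 mod 2. So 2^{11} ≡ 2^{1} ≡ 2 mod 3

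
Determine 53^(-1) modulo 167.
Since 167 is prime, by Fermat 53^(-1) ≡ 53^{165} ≡ 104 mod 167. Verify: 53 × 104 = 5512 ≡ 1 mod 167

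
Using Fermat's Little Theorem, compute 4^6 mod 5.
By Fermat: 4^{4} ≡ 1 (mod 5). So 4^{6} = 4^{4} · 4^{2} ≡ 4^{2} ≡ 1 (mod 5)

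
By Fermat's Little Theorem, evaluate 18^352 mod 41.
By Fermat: 18^{40} ≡ 1 (mod 41). 352 ≡ 32 (mod 40). So 18^{352} ≡ 18^{32} ≡ 37 (mod 41)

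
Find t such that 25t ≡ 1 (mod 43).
Since 43 is prime, by Fermat 25^(-1) ≡ 25^{41} ≡ 31 (mod 43). Verify: 25 × 31 = 775 ≡ 1 (mod 43)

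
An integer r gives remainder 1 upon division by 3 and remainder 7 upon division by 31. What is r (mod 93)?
M = 3 × 31 = 93. M₁ = 31, y₁ ≡ 1 (mod 3). M₂ = 3, y₂ ≡ 21 (mod 31). r = 1×31×1 + 7×3×21 ≡ 7 (mod 93)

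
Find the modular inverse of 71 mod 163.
Since 163 is prime, by Fermat 71^(-1) ≡ 71^{161} ≡ 62 mod 163. Verify: 71 × 62 = 4402 ≡ 1 mod 163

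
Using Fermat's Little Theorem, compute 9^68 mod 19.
By Fermat: 9^{18} ≡ 1 (mod 19). 68 = 3×18 + 14. So 9^{68} ≡ 9^{14} ≡ 16 (mod 19)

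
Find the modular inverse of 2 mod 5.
Since 5 is prime, by Fermat 2^(-1) ≡ 2^{3} ≡ 3 mod 5. Verify: 2 × 3 = 6 ≡ 1 mod 5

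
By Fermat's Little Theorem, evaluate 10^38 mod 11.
By Fermat: 10^{10} ≡ 1 (mod 11). 38 = 3×10 + 8. So 10^{38} ≡ 10^{8} ≡ 1 (mod 11)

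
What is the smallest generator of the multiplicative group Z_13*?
g = 2. Powers: [2, 4, 8, 3, 6, 12, 11, 9, 5, 10, ...] generates all 12 non-zero residues.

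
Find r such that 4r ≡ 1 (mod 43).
Since 43 is prime, by Fermat 4^(-1) ≡ 4^{41} ≡ 11 (mod 43). Verify: 4 × 11 = 44 ≡ 1 (mod 43)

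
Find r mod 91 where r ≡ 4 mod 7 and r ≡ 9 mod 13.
M = 7 × 13 = 91. M₁ = 13, y₁ ≡ 6 mod 7. M₂ = 7, y₂ ≡ 2 mod 13. r = 4×13×6 + 9×7×2 ≡ 74 mod 91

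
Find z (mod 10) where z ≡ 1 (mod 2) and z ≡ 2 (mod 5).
M = 2 × 5 = 10. M₁ = 5, y₁ ≡ 1 (mod 2). M₂ = 2, y₂ ≡ 3 (mod 5). z = 1×5×1 + 2×2×3 ≡ 7 (mod 10)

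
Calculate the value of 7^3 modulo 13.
7^{3} = 343 ≡ 5 mod 13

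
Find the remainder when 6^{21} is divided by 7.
By Fermat: 6^{6} ≡ 1 mod 7. 21 = 3×6 + 3. So 6^{21} ≡ 6^{3} ≡ 6 mod 7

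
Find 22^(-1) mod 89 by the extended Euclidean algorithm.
Extended GCD: 22(-4) + 89(1) = 1. So 22^(-1) ≡ -4 ≡ 85 mod 89. Verify: 22 × 85 = 1870 ≡ 1 mod 89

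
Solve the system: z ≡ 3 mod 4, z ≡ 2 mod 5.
M = 4 × 5 = 20. M₁ = 5, y₁ ≡ 1 mod 4. M₂ = 4, y₂ ≡ 4 mod 5. z = 3×5×1 + 2×4×4 ≡ 7 mod 20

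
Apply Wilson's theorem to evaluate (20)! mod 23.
(22)! = (20)! × (21) × (22) ≡ -1 (mod 23). So (20)! ≡ -1 × [(22)(21)]^(-1) ≡ 11 (mod 23)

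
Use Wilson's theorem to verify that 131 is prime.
(130)! mod 131 = 130. Since this equals -1 (mod 131), Wilson confirms 131 is prime.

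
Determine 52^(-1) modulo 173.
Since 173 is prime, by Fermat 52^(-1) ≡ 52^{171} ≡ 10 (mod 173). Verify: 52 × 10 = 520 ≡ 1 (mod 173)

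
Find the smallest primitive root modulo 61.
g = 2. For each prime q|60: 2^{30}≡60, 2^{20}≡47, 2^{12}≡9, none ≡ 1, so ord_61(2) = 60 and 2 is a primitive root.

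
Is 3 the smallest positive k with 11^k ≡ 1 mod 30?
Powers of 11 mod 30: 11^1≡11, 11^2≡1. Already 11^2≡1, so the order is 2 < 3. No, the actual order is 2.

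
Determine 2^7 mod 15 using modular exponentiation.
By repeated squaring mod 15: 2^{1}≡2, 2^{2}≡4, 2^{4}≡1. Then 2^{7} = 2^{4+2+1} ≡ 1 × 4 × 2 ≡ 8 mod 15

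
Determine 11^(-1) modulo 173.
Since 173 is prime, by Fermat 11^(-1) ≡ 11^{171} ≡ 63 mod 173. Verify: 11 × 63 = 693 ≡ 1 mod 173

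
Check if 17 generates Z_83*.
17^{41} ≡ 1 (mod 83) and 41 < 82, so ord_83(17) = 41 ≠ 82 and 17 is not a primitive root.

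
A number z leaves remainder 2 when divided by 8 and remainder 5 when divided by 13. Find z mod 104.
M = 8 × 13 = 104. M₁ = 13, y₁ ≡ 5 mod 8. M₂ = 8, y₂ ≡ 5 mod 13. z = 2×13×5 + 5×8×5 ≡ 18 mod 104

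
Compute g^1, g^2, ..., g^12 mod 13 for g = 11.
11^1, 11^2, ..., 11^{12} mod 13: [11, 4, 5, 3, 7, 12, 2, 9, 8, 10, 6, 1]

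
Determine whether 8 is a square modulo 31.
By Euler's criterion: 8^{15} ≡ 1 (mod 31). Since this equals 1, 8 is a QR.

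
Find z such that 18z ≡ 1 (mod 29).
Since 29 is prime, by Fermat 18^(-1) ≡ 18^{27} ≡ 21 (mod 29). Verify: 18 × 21 = 378 ≡ 1 (mod 29)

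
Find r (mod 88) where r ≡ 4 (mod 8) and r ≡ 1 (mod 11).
M = 8 × 11 = 88. M₁ = 11, y₁ ≡ 3 (mod 8). M₂ = 8, y₂ ≡ 7 (mod 11). r = 4×11×3 + 1×8×7 ≡ 12 (mod 88)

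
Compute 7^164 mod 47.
Using Fermat: 7^{46} ≡ 1 (mod 47). 164 ≡ 26 (mod 46). So 7^{164} ≡ 7^{26} ≡ 14 (mod 47)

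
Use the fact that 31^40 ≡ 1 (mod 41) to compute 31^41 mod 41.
By Fermat: 31^{40} ≡ 1 (mod 41). So 31^{41} = 31^{40} · 31^{1} ≡ 31^{1} ≡ 31 (mod 41)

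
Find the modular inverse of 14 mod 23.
Since 23 is prime, by Fermat 14^(-1) ≡ 14^{21} ≡ 5 (mod 23). Verify: 14 × 5 = 70 ≡ 1 (mod 23)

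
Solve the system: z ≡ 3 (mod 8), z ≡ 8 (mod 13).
M = 8 × 13 = 104. M₁ = 13, y₁ ≡ 5 (mod 8). M₂ = 8, y₂ ≡ 5 (mod 13). z = 3×13×5 + 8×8×5 ≡ 99 (mod 104)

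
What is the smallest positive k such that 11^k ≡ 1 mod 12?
Powers of 11 mod 12: 11^1≡11, 11^2≡1. Order = 2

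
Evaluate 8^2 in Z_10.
8^{2} = 64 ≡ 4 mod 10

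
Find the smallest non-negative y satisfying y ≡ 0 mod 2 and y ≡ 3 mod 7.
M = 2 × 7 = 14. M₁ = 7, y₁ ≡ 1 mod 2. M₂ = 2, y₂ ≡ 4 mod 7. y = 0×7×1 + 3×2×4 ≡ 10 mod 14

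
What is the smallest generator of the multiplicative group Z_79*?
g = 3. Powers: [3, 9, 27, 2, 6, 18, 54, ...] generates all 78 non-zero residues.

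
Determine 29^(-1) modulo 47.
Since 47 is prime, by Fermat 29^(-1) ≡ 29^{45} ≡ 13 mod 47. Verify: 29 × 13 = 377 ≡ 1 mod 47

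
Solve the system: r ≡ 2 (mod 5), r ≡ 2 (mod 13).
M = 5 × 13 = 65. M₁ = 13, y₁ ≡ 2 (mod 5). M₂ = 5, y₂ ≡ 8 (mod 13). r = 2×13×2 + 2×5×8 ≡ 2 (mod 65)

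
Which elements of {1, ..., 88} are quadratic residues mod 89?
QRs mod 89: {1, 2, 4, 5, 8, 9, 10, 11, 16, 17, 18, 20, 21, 22, 25, 32, 34, 36, 39, 40, 42, 44, 45, 47, 49, 50, 53, 55, 57, 64, 67, 68, 69, 71, 72, 73, 78, 79, 80, 81, 84, 85, 87, 88}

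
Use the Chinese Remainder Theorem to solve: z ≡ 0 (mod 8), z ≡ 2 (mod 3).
M = 8 × 3 = 24. M₁ = 3, y₁ ≡ 3 (mod 8). M₂ = 8, y₂ ≡ 2 (mod 3). z = 0×3×3 + 2×8×2 ≡ 8 (mod 24)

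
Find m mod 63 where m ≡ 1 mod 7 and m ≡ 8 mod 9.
M = 7 × 9 = 63. M₁ = 9, y₁ ≡ 4 mod 7. M₂ = 7, y₂ ≡ 4 mod 9. m = 1×9×4 + 8×7×4 ≡ 8 mod 63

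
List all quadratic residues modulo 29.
Squares in Z_29*: {1, 4, 5, 6, 7, 9, 13, 16, 20, 22, 23, 24, 25, 28}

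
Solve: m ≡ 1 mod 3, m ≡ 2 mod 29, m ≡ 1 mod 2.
M = 3 × 29 × 2 = 174. M₁ = 58, y₁ ≡ 1 mod 3. M₂ = 6, y₂ ≡ 5 mod 29. M₃ = 87, y₃ ≡ 1 mod 2. m = 1×58×1 + 2×6×5 + 1×87×1 ≡ 31 mod 174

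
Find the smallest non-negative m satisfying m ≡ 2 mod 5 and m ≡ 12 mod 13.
M = 5 × 13 = 65. M₁ = 13, y₁ ≡ 2 mod 5. M₂ = 5, y₂ ≡ 8 mod 13. m = 2×13×2 + 12×5×8 ≡ 12 mod 65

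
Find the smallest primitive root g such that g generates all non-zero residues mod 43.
g = 3. For each prime q|42: 3^{21}≡42, 3^{14}≡36, 3^{6}≡41, none ≡ 1, so ord_43(3) = 42 and 3 is a primitive root.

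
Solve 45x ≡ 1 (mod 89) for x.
Since 89 is prime, by Fermat 45^(-1) ≡ 45^{87} ≡ 2 (mod 89). Verify: 45 × 2 = 90 ≡ 1 (mod 89)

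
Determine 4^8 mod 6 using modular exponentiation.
By repeated squaring mod 6: 4^{1}≡4, 4^{2}≡4, 4^{4}≡4, 4^{8}≡4. So 4^{8} ≡ 4 mod 6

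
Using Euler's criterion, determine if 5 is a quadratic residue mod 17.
By Euler's criterion: 5^{8} ≡ 16 (mod 17). Since this equals -1 (≡ 16), 5 is not a QR.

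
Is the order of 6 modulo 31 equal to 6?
Powers of 6 mod 31: 6^1≡6, 6^2≡5, 6^3≡30, 6^4≡25, 6^5≡26, 6^6≡1. First k with 6^k≡1 is k=6. Yes, ord_31(6) = 6.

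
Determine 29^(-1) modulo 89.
Since 89 is prime, by Fermat 29^(-1) ≡ 29^{87} ≡ 43 mod 89. Verify: 29 × 43 = 1247 ≡ 1 mod 89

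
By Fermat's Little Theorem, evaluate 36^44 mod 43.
By Fermat: 36^{42} ≡ 1 mod 43. So 36^{44} = 36^{42} · 36^{2} ≡ 36^{2} ≡ 6 mod 43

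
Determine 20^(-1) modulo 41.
Since 41 is prime, by Fermat 20^(-1) ≡ 20^{39} ≡ 39 mod 41. Verify: 20 × 39 = 780 ≡ 1 mod 41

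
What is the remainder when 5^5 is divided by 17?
By repeated squaring (mod 17): 5^{1}≡5, 5^{2}≡8, 5^{4}≡13. Then 5^{5} = 5^{4+1} ≡ 13 × 5 ≡ 14 (mod 17)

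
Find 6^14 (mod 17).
By repeated squaring (mod 17): 6^{1}≡6, 6^{2}≡2, 6^{4}≡4, 6^{8}≡16. Then 6^{14} = 6^{8+4+2} ≡ 16 × 4 × 2 ≡ 9 (mod 17)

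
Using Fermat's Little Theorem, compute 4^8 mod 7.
By Fermat: 4^{6} ≡ 1 mod 7. So 4^{8} = 4^{6} · 4^{2} ≡ 4^{2} ≡ 2 mod 7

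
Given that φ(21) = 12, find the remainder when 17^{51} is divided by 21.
By Euler: 17^{12} ≡ 1 mod 21 since gcd(17, 21) = 1. 51 = 4×12 + 3. So 17^{51} ≡ 17^{3} ≡ 20 mod 21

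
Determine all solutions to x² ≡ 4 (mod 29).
The square roots of 4 mod 29 are 27 and 2. Verify: 27² = 729 ≡ 4 (mod 29)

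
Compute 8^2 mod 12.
8^{2} = 64 ≡ 4 (mod 12)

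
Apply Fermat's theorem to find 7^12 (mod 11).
By Fermat: 7^{10} ≡ 1 (mod 11). So 7^{12} = 7^{10} · 7^{2} ≡ 7^{2} ≡ 5 (mod 11)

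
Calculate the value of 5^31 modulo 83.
By repeated squaring mod 83: 5^{1}≡5, 5^{2}≡25, 5^{4}≡44, 5^{8}≡27, 5^{16}≡65. Then 5^{31} = 5^{16+8+4+2+1} ≡ 65 × 27 × 44 × 25 × 5 ≡ 15 mod 83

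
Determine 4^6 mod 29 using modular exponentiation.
By repeated squaring mod 29: 4^{1}≡4, 4^{2}≡16, 4^{4}≡24. Then 4^{6} = 4^{4+2} ≡ 24 × 16 ≡ 7 mod 29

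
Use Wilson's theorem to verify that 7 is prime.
(6)! mod 7 = 6. Since this equals -1 (mod 7), Wilson confirms 7 is prime.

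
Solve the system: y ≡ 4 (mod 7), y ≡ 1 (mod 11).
M = 7 × 11 = 77. M₁ = 11, y₁ ≡ 2 (mod 7). M₂ = 7, y₂ ≡ 8 (mod 11). y = 4×11×2 + 1×7×8 ≡ 67 (mod 77)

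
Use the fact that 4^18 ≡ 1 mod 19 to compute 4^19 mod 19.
By Fermat: 4^{18} ≡ 1 mod 19. So 4^{19} = 4^{18} · 4^{1} ≡ 4^{1} ≡ 4 mod 19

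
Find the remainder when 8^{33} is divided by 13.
By Fermat: 8^{12} ≡ 1 mod 13. 33 = 2×12 + 9. So 8^{33} ≡ 8^{9} ≡ 8 mod 13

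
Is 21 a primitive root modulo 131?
21^{65} ≡ 1 (mod 131) and 65 < 130, so ord_131(21) = 65 ≠ 130 and 21 is not a primitive root.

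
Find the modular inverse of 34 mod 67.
Since 67 is prime, by Fermat 34^(-1) ≡ 34^{65} ≡ 2 mod 67. Verify: 34 × 2 = 68 ≡ 1 mod 67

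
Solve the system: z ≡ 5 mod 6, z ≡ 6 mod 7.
M = 6 × 7 = 42. M₁ = 7, y₁ ≡ 1 mod 6. M₂ = 6, y₂ ≡ 6 mod 7. z = 5×7×1 + 6×6×6 ≡ 41 mod 42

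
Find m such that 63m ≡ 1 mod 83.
Since 83 is prime, by Fermat 63^(-1) ≡ 63^{81} ≡ 29 mod 83. Verify: 63 × 29 = 1827 ≡ 1 mod 83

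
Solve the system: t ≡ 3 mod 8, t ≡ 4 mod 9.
M = 8 × 9 = 72. M₁ = 9, y₁ ≡ 1 mod 8. M₂ = 8, y₂ ≡ 8 mod 9. t = 3×9×1 + 4×8×8 ≡ 67 mod 72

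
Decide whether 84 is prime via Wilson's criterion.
(83)! mod 84 = 0. Since 0 ≢ -1 mod 84, 84 is not prime.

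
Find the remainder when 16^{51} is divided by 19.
By Fermat: 16^{18} ≡ 1 (mod 19). 51 = 2×18 + 15. So 16^{51} ≡ 16^{15} ≡ 7 (mod 19)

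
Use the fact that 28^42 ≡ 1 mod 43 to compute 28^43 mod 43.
By Fermat: 28^{42} ≡ 1 mod 43. So 28^{43} = 28^{42} · 28^{1} ≡ 28^{1} ≡ 28 mod 43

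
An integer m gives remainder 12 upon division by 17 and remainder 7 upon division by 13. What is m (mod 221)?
M = 17 × 13 = 221. M₁ = 13, y₁ ≡ 4 (mod 17). M₂ = 17, y₂ ≡ 10 (mod 13). m = 12×13×4 + 7×17×10 ≡ 46 (mod 221)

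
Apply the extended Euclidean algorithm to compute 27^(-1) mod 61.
Extended GCD: 27(-9) + 61(4) = 1. So 27^(-1) ≡ -9 ≡ 52 mod 61. Verify: 27 × 52 = 1404 ≡ 1 mod 61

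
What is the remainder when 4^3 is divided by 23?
4^{3} = 64 ≡ 18 (mod 23)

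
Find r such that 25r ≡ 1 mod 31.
Since 31 is prime, by Fermat 25^(-1) ≡ 25^{29} ≡ 5 mod 31. Verify: 25 × 5 = 125 ≡ 1 mod 31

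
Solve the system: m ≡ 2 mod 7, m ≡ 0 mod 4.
M = 7 × 4 = 28. M₁ = 4, y₁ ≡ 2 mod 7. M₂ = 7, y₂ ≡ 3 mod 4. m = 2×4×2 + 0×7×3 ≡ 16 mod 28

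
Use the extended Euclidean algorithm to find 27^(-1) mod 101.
Extended GCD: 27(15) + 101(-4) = 1. So 27^(-1) ≡ 15 mod 101. Verify: 27 × 15 = 405 ≡ 1 mod 101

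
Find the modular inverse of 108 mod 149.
Since 149 is prime, by Fermat 108^(-1) ≡ 108^{147} ≡ 109 mod 149. Verify: 108 × 109 = 11772 ≡ 1 mod 149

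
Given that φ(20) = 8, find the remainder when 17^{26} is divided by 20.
By Euler: 17^{8} ≡ 1 (mod 20) since gcd(17, 20) = 1. 26 = 3×8 + 2. So 17^{26} ≡ 17^{2} ≡ 9 (mod 20)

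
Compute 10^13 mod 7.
Using Fermat: 10^{6} ≡ 1 mod 7. 13 ≡ 1 mod 6. So 10^{13} ≡ 10^{1} ≡ 3 mod 7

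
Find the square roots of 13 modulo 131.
The square roots of 13 mod 131 are 12 and 119. Verify: 12² = 144 ≡ 13 mod 131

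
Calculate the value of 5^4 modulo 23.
5^{4} = 625 ≡ 4 (mod 23)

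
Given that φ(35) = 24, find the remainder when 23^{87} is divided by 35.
By Euler: 23^{24} ≡ 1 (mod 35) since gcd(23, 35) = 1. 87 = 3×24 + 15. So 23^{87} ≡ 23^{15} ≡ 22 (mod 35)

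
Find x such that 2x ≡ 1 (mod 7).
Since 7 is prime, by Fermat 2^(-1) ≡ 2^{5} ≡ 4 (mod 7). Verify: 2 × 4 = 8 ≡ 1 (mod 7)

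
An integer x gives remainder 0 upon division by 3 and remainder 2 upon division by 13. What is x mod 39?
M = 3 × 13 = 39. M₁ = 13, y₁ ≡ 1 mod 3. M₂ = 3, y₂ ≡ 9 mod 13. x = 0×13×1 + 2×3×9 ≡ 15 mod 39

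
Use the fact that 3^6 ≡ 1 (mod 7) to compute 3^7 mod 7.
By Fermat: 3^{6} ≡ 1 (mod 7). So 3^{7} = 3^{6} · 3^{1} ≡ 3^{1} ≡ 3 (mod 7)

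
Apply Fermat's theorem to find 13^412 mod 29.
By Fermat: 13^{28} ≡ 1 mod 29. 412 ≡ 20 mod 28. So 13^{412} ≡ 13^{20} ≡ 20 mod 29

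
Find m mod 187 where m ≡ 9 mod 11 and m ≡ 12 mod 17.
M = 11 × 17 = 187. M₁ = 17, y₁ ≡ 2 mod 11. M₂ = 11, y₂ ≡ 14 mod 17. m = 9×17×2 + 12×11×14 ≡ 97 mod 187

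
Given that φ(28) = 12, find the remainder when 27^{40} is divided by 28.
By Euler: 27^{12} ≡ 1 (mod 28) since gcd(27, 28) = 1. 40 = 3×12 + 4. So 27^{40} ≡ 27^{4} ≡ 1 (mod 28)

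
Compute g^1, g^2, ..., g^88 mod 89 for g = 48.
48^1, 48^2, ..., 48^{88} mod 89: [48, 79, 54, 11, 83, 68, 60, 32, 23, 36, 37, 85, 75, 40, 51, 45, 24, 84, 27, 50, 86, 34, 30, 16, 56, 18, 63, 87, 82, 20, 70, 67, 12, 42, 58, 25, 43, 17, 15, 8, 28, 9, 76, 88, 41, 10, 35, 78, 6, 21, 29, 57, 66, 53, 52, 4, 14, 49, 38, 44, 65, 5, 62, 39, 3, 55, 59, 73, 33, 71, 26, 2, 7, 69, 19, 22, 77, 47, 31, 64, 46, 72, 74, 81, 61, 80, 13, 1]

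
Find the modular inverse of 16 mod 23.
Since 23 is prime, by Fermat 16^(-1) ≡ 16^{21} ≡ 13 (mod 23). Verify: 16 × 13 = 208 ≡ 1 (mod 23)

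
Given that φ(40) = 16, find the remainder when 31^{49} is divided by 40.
By Euler: 31^{16} ≡ 1 mod 40 since gcd(31, 40) = 1. 49 = 3×16 + 1. So 31^{49} ≡ 31^{1} ≡ 31 mod 40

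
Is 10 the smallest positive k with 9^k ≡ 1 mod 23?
Powers of 9 mod 23: 9^1≡9, 9^2≡12, 9^3≡16, 9^4≡6, 9^5≡8, 9^6≡3, 9^7≡4, 9^8≡13, 9^9≡2, 9^10≡18, 9^11≡1. 9^10≡18≢1, so ord ≠ 10. No, the actual order is 11.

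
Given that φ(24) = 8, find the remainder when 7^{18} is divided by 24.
By Euler: 7^{8} ≡ 1 mod 24 since gcd(7, 24) = 1. 18 = 2×8 + 2. So 7^{18} ≡ 7^{2} ≡ 1 mod 24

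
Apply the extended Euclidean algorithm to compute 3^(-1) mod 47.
Extended GCD: 3(16) + 47(-1) = 1. So 3^(-1) ≡ 16 mod 47. Verify: 3 × 16 = 48 ≡ 1 mod 47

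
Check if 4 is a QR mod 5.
By Euler's criterion: 4^{2} ≡ 1 (mod 5). Since this equals 1, 4 is a QR.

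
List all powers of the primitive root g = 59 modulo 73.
59^1, 59^2, ..., 59^{72} mod 73: [59, 50, 30, 18, 40, 24, 29, 32, 63, 67, 11, 65, 39, 38, 52, 2, 45, 27, 60, 36, 7, 48, 58, 64, 53, 61, 22, 57, 5, 3, 31, 4, 17, 54, 47, 72, 14, 23, 43, 55, 33, 49, 44, 41, 10, 6, 62, 8, 34, 35, 21, 71, 28, 46, 13, 37, 66, 25, 15, 9, 20, 12, 51, 16, 68, 70, 42, 69, 56, 19, 26, 1]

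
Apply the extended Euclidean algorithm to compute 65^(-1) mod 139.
Extended GCD: 65(-62) + 139(29) = 1. So 65^(-1) ≡ -62 ≡ 77 mod 139. Verify: 65 × 77 = 5005 ≡ 1 mod 139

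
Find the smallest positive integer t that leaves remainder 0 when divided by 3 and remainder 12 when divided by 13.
M = 3 × 13 = 39. M₁ = 13, y₁ ≡ 1 (mod 3). M₂ = 3, y₂ ≡ 9 (mod 13). t = 0×13×1 + 12×3×9 ≡ 12 (mod 39)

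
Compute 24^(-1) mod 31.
Since 31 is prime, by Fermat 24^(-1) ≡ 24^{29} ≡ 22 mod 31. Verify: 24 × 22 = 528 ≡ 1 mod 31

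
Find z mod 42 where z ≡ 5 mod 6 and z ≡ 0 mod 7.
M = 6 × 7 = 42. M₁ = 7, y₁ ≡ 1 mod 6. M₂ = 6, y₂ ≡ 6 mod 7. z = 5×7×1 + 0×6×6 ≡ 35 mod 42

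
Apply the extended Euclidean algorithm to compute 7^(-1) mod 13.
Extended GCD: 7(2) + 13(-1) = 1. So 7^(-1) ≡ 2 mod 13. Verify: 7 × 2 = 14 ≡ 1 mod 13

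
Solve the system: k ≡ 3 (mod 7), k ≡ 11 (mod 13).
M = 7 × 13 = 91. M₁ = 13, y₁ ≡ 6 (mod 7). M₂ = 7, y₂ ≡ 2 (mod 13). k = 3×13×6 + 11×7×2 ≡ 24 (mod 91)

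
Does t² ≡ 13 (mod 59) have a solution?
By Euler's criterion: 13^{29} ≡ 58 (mod 59). Since this equals -1 (≡ 58), 13 is not a QR.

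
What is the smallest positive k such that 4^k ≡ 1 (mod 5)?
Powers of 4 mod 5: 4^1≡4, 4^2≡1. Order = 2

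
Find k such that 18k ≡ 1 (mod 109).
Since 109 is prime, by Fermat 18^(-1) ≡ 18^{107} ≡ 103 (mod 109). Verify: 18 × 103 = 1854 ≡ 1 (mod 109)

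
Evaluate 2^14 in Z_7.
Using Fermat: 2^{6} ≡ 1 (mod 7). 14 ≡ 2 (mod 6). So 2^{14} ≡ 2^{2} ≡ 4 (mod 7)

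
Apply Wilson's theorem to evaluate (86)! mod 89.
(88)! = (86)! × (87) × (88) ≡ -1 mod 89. So (86)! ≡ -1 × [(88)(87)]^(-1) ≡ 44 mod 89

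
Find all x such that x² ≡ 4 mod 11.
The square roots of 4 mod 11 are 9 and 2. Verify: 9² = 81 ≡ 4 mod 11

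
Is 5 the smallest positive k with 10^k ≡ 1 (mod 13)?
Powers of 10 mod 13: 10^1≡10, 10^2≡9, 10^3≡12, 10^4≡3, 10^5≡4, 10^6≡1. 10^5≡4≢1, so ord ≠ 5. No, the actual order is 6.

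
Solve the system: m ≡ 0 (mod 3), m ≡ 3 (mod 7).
M = 3 × 7 = 21. M₁ = 7, y₁ ≡ 1 (mod 3). M₂ = 3, y₂ ≡ 5 (mod 7). m = 0×7×1 + 3×3×5 ≡ 3 (mod 21)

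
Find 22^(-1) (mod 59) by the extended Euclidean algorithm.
Extended GCD: 22(-8) + 59(3) = 1. So 22^(-1) ≡ -8 ≡ 51 (mod 59). Verify: 22 × 51 = 1122 ≡ 1 (mod 59)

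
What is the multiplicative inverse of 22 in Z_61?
Since 61 is prime, by Fermat 22^(-1) ≡ 22^{59} ≡ 25 (mod 61). Verify: 22 × 25 = 550 ≡ 1 (mod 61)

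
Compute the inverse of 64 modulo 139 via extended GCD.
Extended GCD: 64(63) + 139(-29) = 1. So 64^(-1) ≡ 63 (mod 139). Verify: 64 × 63 = 4032 ≡ 1 (mod 139)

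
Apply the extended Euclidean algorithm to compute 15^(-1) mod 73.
Extended GCD: 15(-34) + 73(7) = 1. So 15^(-1) ≡ -34 ≡ 39 mod 73. Verify: 15 × 39 = 585 ≡ 1 mod 73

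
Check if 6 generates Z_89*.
ord_89(6) divides 88. For each prime q|88: 6^{44}≡88, 6^{8}≡8, none ≡ 1. So 6 has order 88 and is a primitive root mod 89.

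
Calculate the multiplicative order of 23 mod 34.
Powers of 23 mod 34: 23^1≡23, 23^2≡19, 23^3≡29, 23^4≡21, 23^5≡7, 23^6≡25, 23^7≡31, 23^8≡33, 23^9≡11, 23^10≡15, 23^11≡5, 23^12≡13, 23^13≡27, 23^14≡9, 23^15≡3, 23^16≡1. ord_34(23) = 16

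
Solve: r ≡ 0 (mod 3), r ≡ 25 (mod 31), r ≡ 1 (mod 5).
M = 3 × 31 × 5 = 465. M₁ = 155, y₁ ≡ 2 (mod 3). M₂ = 15, y₂ ≡ 29 (mod 31). M₃ = 93, y₃ ≡ 2 (mod 5). r = 0×155×2 + 25×15×29 + 1×93×2 ≡ 366 (mod 465)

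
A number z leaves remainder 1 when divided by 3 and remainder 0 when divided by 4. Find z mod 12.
M = 3 × 4 = 12. M₁ = 4, y₁ ≡ 1 mod 3. M₂ = 3, y₂ ≡ 3 mod 4. z = 1×4×1 + 0×3×3 ≡ 4 mod 12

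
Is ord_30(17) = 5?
Powers of 17 mod 30: 17^1≡17, 17^2≡19, 17^3≡23, 17^4≡1. Already 17^4≡1, so the order is 4 < 5. No, the actual order is 4.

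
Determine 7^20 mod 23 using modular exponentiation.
By repeated squaring mod 23: 7^{1}≡7, 7^{2}≡3, 7^{4}≡9, 7^{8}≡12, 7^{16}≡6. Then 7^{20} = 7^{16+4} ≡ 6 × 9 ≡ 8 mod 23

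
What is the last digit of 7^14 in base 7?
By repeated squaring mod 7: 7^{1}≡0, 7^{2}≡0, 7^{4}≡0, 7^{8}≡0. Then 7^{14} = 7^{8+4+2} ≡ 0 × 0 × 0 ≡ 0 mod 7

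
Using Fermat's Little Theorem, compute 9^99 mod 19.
By Fermat: 9^{18} ≡ 1 (mod 19). 99 = 5×18 + 9. So 9^{99} ≡ 9^{9} ≡ 1 (mod 19)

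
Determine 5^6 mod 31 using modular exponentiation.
By repeated squaring (mod 31): 5^{1}≡5, 5^{2}≡25, 5^{4}≡5. Then 5^{6} = 5^{4+2} ≡ 5 × 25 ≡ 1 (mod 31)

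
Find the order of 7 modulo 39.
Powers of 7 mod 39: 7^1≡7, 7^2≡10, 7^3≡31, 7^4≡22, 7^5≡37, 7^6≡25, 7^7≡19, 7^8≡16, 7^9≡34, 7^10≡4, 7^11≡28, 7^12≡1. Order = 12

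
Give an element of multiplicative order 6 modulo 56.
39 has order 6 mod 56 since 39^{6} ≡ 1 (mod 56) and no smaller power works.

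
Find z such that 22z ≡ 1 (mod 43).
Since 43 is prime, by Fermat 22^(-1) ≡ 22^{41} ≡ 2 (mod 43). Verify: 22 × 2 = 44 ≡ 1 (mod 43)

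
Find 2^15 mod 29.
By repeated squaring mod 29: 2^{1}≡2, 2^{2}≡4, 2^{4}≡16, 2^{8}≡24. Then 2^{15} = 2^{8+4+2+1} ≡ 24 × 16 × 4 × 2 ≡ 27 mod 29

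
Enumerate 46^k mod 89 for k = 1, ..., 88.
46^1, 46^2, ..., 46^{88} mod 89: [46, 69, 59, 44, 66, 10, 15, 67, 56, 84, 37, 11, 61, 47, 26, 39, 14, 21, 76, 25, 82, 34, 51, 32, 48, 72, 19, 73, 65, 53, 35, 8, 12, 18, 27, 85, 83, 80, 31, 2, 3, 49, 29, 88, 43, 20, 30, 45, 23, 79, 74, 22, 33, 5, 52, 78, 28, 42, 63, 50, 75, 68, 13, 64, 7, 55, 38, 57, 41, 17, 70, 16, 24, 36, 54, 81, 77, 71, 62, 4, 6, 9, 58, 87, 86, 40, 60, 1]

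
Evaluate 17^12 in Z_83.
By repeated squaring (mod 83): 17^{1}≡17, 17^{2}≡40, 17^{4}≡23, 17^{8}≡31. Then 17^{12} = 17^{8+4} ≡ 31 × 23 ≡ 49 (mod 83)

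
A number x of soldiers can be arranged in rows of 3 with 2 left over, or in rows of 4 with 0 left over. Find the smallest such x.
M = 3 × 4 = 12. M₁ = 4, y₁ ≡ 1 mod 3. M₂ = 3, y₂ ≡ 3 mod 4. x = 2×4×1 + 0×3×3 ≡ 8 mod 12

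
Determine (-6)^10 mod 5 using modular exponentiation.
Using Fermat: (-6)^{4} ≡ 1 (mod 5). 10 ≡ 2 (mod 4). So (-6)^{10} ≡ (-6)^{2} ≡ 1 (mod 5)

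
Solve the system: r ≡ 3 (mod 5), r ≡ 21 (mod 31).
M = 5 × 31 = 155. M₁ = 31, y₁ ≡ 1 (mod 5). M₂ = 5, y₂ ≡ 25 (mod 31). r = 3×31×1 + 21×5×25 ≡ 83 (mod 155)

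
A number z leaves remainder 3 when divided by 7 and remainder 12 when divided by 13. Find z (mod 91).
M = 7 × 13 = 91. M₁ = 13, y₁ ≡ 6 (mod 7). M₂ = 7, y₂ ≡ 2 (mod 13). z = 3×13×6 + 12×7×2 ≡ 38 (mod 91)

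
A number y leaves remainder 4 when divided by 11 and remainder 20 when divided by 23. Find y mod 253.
M = 11 × 23 = 253. M₁ = 23, y₁ ≡ 1 mod 11. M₂ = 11, y₂ ≡ 21 mod 23. y = 4×23×1 + 20×11×21 ≡ 158 mod 253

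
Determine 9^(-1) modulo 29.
Since 29 is prime, by Fermat 9^(-1) ≡ 9^{27} ≡ 13 mod 29. Verify: 9 × 13 = 117 ≡ 1 mod 29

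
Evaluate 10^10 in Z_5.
By repeated squaring mod 5: 10^{1}≡0, 10^{2}≡0, 10^{4}≡0, 10^{8}≡0. Then 10^{10} = 10^{8+2} ≡ 0 × 0 ≡ 0 mod 5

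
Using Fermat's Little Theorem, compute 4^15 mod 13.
By Fermat: 4^{12} ≡ 1 (mod 13). So 4^{15} = 4^{12} · 4^{3} ≡ 4^{3} ≡ 12 (mod 13)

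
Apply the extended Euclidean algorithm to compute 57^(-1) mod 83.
Extended GCD: 57(-16) + 83(11) = 1. So 57^(-1) ≡ -16 ≡ 67 mod 83. Verify: 57 × 67 = 3819 ≡ 1 mod 83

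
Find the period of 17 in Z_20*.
Powers of 17 mod 20: 17^1≡17, 17^2≡9, 17^3≡13, 17^4≡1. ord_20(17) = 4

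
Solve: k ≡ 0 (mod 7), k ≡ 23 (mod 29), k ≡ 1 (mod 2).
M = 7 × 29 × 2 = 406. M₁ = 58, y₁ ≡ 4 (mod 7). M₂ = 14, y₂ ≡ 27 (mod 29). M₃ = 203, y₃ ≡ 1 (mod 2). k = 0×58×4 + 23×14×27 + 1×203×1 ≡ 371 (mod 406)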